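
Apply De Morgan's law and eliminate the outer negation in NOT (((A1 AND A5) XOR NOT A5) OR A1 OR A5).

NOT ((A1 AND A5) XOR NOT A5) AND NOT A1 AND NOT A5
De Morgan's: NOT(OR of terms) = AND of negations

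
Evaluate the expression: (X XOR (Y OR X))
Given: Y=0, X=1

Substituting: (1 XOR (0 OR 1))
= 0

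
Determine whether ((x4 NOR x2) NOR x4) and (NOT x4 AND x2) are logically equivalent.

Yes, they are equivalent — the two output columns agree on all 4 assignments:
x4 | x2 | Expression 1 | Expression 2
-------------------------------------
0 | 0 | 0 | 0
0 | 1 | 1 | 1
1 | 0 | 0 | 0
1 | 1 | 0 | 0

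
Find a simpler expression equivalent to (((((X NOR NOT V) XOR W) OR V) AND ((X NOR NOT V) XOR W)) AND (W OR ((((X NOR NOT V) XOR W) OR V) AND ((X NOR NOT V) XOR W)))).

By absorption (E AND (E OR v) = E) then absorption (E AND (E OR v) = E):
= ((X NOR NOT V) XOR W)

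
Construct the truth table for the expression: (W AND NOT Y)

Y | W | Output
--------------
0 | 0 | 0
0 | 1 | 1
1 | 0 | 0
1 | 1 | 0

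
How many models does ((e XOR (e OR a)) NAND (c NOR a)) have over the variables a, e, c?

Satisfying assignments: (0,0,0), (0,0,1), (0,1,0), (0,1,1), (1,0,0), (1,0,1), (1,1,0), (1,1,1)
Count: 8 out of 8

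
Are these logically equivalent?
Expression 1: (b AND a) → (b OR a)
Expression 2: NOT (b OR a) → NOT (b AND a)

Yes, Contrapositive is always equivalent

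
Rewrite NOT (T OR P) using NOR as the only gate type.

(((T NOR P) NOR (T NOR P)) NOR ((T NOR P) NOR (T NOR P)))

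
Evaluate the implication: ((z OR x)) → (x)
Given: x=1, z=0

Antecedent ((z OR x)) = 1; consequent (x) = 1.
1 → 1 = 1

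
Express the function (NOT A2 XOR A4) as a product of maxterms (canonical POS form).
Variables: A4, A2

ΠM(1, 2) = (A4 OR NOT A2) AND (NOT A4 OR A2)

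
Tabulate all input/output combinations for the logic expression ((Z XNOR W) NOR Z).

Z | W | Output
--------------
0 | 0 | 0
0 | 1 | 1
1 | 0 | 0
1 | 1 | 0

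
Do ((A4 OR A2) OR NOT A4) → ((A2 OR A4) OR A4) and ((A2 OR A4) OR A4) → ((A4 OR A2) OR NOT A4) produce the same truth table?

No, Converse is not equivalent to original (counterexample: A4=0, A2=0)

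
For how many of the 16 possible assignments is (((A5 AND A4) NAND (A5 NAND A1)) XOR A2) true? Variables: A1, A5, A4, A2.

Satisfying assignments: (0,0,0,0), (0,0,1,0), (0,1,0,0), (0,1,1,1), (1,0,0,0), (1,0,1,0), (1,1,0,0), (1,1,1,0)
Count: 8 out of 16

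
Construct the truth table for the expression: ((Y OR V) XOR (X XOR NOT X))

V | X | Y | Output
------------------
0 | 0 | 0 | 1
0 | 0 | 1 | 0
0 | 1 | 0 | 1
0 | 1 | 1 | 0
1 | 0 | 0 | 0
1 | 0 | 1 | 0
1 | 1 | 0 | 0
1 | 1 | 1 | 0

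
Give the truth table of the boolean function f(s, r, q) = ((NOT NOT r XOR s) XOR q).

s | r | q | Output
------------------
0 | 0 | 0 | 0
0 | 0 | 1 | 1
0 | 1 | 0 | 1
0 | 1 | 1 | 0
1 | 0 | 0 | 1
1 | 0 | 1 | 0
1 | 1 | 0 | 0
1 | 1 | 1 | 1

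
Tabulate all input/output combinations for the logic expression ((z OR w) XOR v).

z | w | v | Output
------------------
0 | 0 | 0 | 0
0 | 0 | 1 | 1
0 | 1 | 0 | 1
0 | 1 | 1 | 0
1 | 0 | 0 | 1
1 | 0 | 1 | 0
1 | 1 | 0 | 1
1 | 1 | 1 | 0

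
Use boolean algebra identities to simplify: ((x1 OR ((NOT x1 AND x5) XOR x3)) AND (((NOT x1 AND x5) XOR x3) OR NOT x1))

By distribution ((E OR v) AND (E OR NOT v) = E):
= ((NOT x1 AND x5) XOR x3)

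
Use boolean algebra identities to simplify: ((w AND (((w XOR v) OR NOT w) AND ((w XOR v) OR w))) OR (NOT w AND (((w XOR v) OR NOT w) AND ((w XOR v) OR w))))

By distribution ((E AND v) OR (E AND NOT v) = E) then distribution ((E OR v) AND (E OR NOT v) = E):
= (w XOR v)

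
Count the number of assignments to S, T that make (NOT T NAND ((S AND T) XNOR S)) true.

Satisfying assignments: (0,1), (1,0), (1,1)
Count: 3 out of 4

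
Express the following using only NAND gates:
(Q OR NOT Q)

((Q NAND Q) NAND ((Q NAND Q) NAND (Q NAND Q)))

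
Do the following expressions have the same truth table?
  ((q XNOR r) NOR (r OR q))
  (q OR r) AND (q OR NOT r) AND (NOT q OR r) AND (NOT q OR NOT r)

Yes, they are equivalent — the two output columns agree on all 4 assignments:
q | r | Expression 1 | Expression 2
-----------------------------------
0 | 0 | 0 | 0
0 | 1 | 0 | 0
1 | 0 | 0 | 0
1 | 1 | 0 | 0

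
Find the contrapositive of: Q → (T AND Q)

Contrapositive: NOT (T AND Q) → NOT Q
Note: A statement and its contrapositive are logically equivalent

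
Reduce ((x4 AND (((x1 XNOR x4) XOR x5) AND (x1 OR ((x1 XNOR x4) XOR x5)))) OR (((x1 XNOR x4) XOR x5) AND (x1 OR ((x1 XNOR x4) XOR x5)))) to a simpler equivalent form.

By absorption (E OR (E AND v) = E) then absorption (E AND (E OR v) = E):
= ((x1 XNOR x4) XOR x5)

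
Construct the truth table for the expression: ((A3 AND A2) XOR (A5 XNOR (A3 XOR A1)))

A1 | A5 | A3 | A2 | Output
--------------------------
0 | 0 | 0 | 0 | 1
0 | 0 | 0 | 1 | 1
0 | 0 | 1 | 0 | 0
0 | 0 | 1 | 1 | 1
0 | 1 | 0 | 0 | 0
0 | 1 | 0 | 1 | 0
0 | 1 | 1 | 0 | 1
0 | 1 | 1 | 1 | 0
1 | 0 | 0 | 0 | 0
1 | 0 | 0 | 1 | 0
1 | 0 | 1 | 0 | 1
1 | 0 | 1 | 1 | 0
1 | 1 | 0 | 0 | 1
1 | 1 | 0 | 1 | 1
1 | 1 | 1 | 0 | 0
1 | 1 | 1 | 1 | 1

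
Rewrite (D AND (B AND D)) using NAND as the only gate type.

((D NAND ((B NAND D) NAND (B NAND D))) NAND (D NAND ((B NAND D) NAND (B NAND D))))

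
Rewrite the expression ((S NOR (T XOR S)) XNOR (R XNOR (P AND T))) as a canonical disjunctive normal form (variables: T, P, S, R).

(NOT T AND NOT P AND NOT S AND NOT R) OR (NOT T AND NOT P AND S AND R) OR (NOT T AND P AND NOT S AND NOT R) OR (NOT T AND P AND S AND R) OR (T AND NOT P AND NOT S AND R) OR (T AND NOT P AND S AND R) OR (T AND P AND NOT S AND NOT R) OR (T AND P AND S AND NOT R)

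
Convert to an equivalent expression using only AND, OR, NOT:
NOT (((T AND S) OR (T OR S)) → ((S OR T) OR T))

((T AND S) OR (T OR S)) AND NOT ((S OR T) OR T)
(Negated implication: NOT(A → B) = A AND NOT B)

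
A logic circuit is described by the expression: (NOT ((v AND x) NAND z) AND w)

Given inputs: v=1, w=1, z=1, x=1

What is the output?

Substituting: (NOT ((1 AND 1) NAND 1) AND 1)
= 1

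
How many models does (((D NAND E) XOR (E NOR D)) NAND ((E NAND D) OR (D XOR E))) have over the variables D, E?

Satisfying assignments: (0,0), (1,1)
Count: 2 out of 4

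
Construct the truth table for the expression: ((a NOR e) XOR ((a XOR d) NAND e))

e | d | a | Output
------------------
0 | 0 | 0 | 0
0 | 0 | 1 | 1
0 | 1 | 0 | 0
0 | 1 | 1 | 1
1 | 0 | 0 | 1
1 | 0 | 1 | 0
1 | 1 | 0 | 0
1 | 1 | 1 | 1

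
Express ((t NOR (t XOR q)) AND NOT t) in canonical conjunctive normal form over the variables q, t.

(q OR NOT t) AND (NOT q OR t) AND (NOT q OR NOT t)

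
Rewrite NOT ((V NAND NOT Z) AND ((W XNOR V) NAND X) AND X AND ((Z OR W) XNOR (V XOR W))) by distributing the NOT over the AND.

NOT (V NAND NOT Z) OR NOT ((W XNOR V) NAND X) OR NOT X OR NOT ((Z OR W) XNOR (V XOR W))
De Morgan's: NOT(AND of terms) = OR of negations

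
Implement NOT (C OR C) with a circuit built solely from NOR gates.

(((C NOR C) NOR (C NOR C)) NOR ((C NOR C) NOR (C NOR C)))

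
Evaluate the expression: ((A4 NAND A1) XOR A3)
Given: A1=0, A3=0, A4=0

Substituting: ((0 NAND 0) XOR 0)
= 1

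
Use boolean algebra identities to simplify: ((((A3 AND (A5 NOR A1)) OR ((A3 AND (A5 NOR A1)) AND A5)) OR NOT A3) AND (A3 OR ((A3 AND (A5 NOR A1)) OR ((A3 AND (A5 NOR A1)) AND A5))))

By distribution ((E OR v) AND (E OR NOT v) = E) then absorption (E OR (E AND v) = E):
= (A3 AND (A5 NOR A1))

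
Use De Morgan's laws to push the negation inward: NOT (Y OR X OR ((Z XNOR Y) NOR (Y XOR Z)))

NOT Y AND NOT X AND NOT ((Z XNOR Y) NOR (Y XOR Z))
De Morgan's: NOT(OR of terms) = AND of negations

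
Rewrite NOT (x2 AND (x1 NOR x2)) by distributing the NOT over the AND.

NOT x2 OR NOT (x1 NOR x2)
De Morgan's: NOT(AND of terms) = OR of negations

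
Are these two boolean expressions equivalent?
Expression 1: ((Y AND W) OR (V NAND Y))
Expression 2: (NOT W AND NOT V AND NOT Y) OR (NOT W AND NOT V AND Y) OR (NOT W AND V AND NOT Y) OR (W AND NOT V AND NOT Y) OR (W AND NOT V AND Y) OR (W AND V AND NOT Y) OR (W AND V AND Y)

Yes, they are equivalent — the two output columns agree on all 8 assignments:
W | V | Y | Expression 1 | Expression 2
---------------------------------------
0 | 0 | 0 | 1 | 1
0 | 0 | 1 | 1 | 1
0 | 1 | 0 | 1 | 1
0 | 1 | 1 | 0 | 0
1 | 0 | 0 | 1 | 1
1 | 0 | 1 | 1 | 1
1 | 1 | 0 | 1 | 1
1 | 1 | 1 | 1 | 1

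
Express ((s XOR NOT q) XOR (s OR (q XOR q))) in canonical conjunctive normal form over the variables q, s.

(NOT q OR s) AND (NOT q OR NOT s)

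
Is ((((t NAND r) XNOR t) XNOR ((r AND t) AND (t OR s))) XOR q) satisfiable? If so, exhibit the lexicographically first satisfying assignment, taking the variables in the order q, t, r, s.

q=0, t=0, r=0, s=0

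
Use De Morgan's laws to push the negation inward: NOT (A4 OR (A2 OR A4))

NOT A4 AND NOT (A2 OR A4)
De Morgan's: NOT(OR of terms) = AND of negations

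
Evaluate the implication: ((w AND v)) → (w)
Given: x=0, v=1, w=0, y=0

Antecedent ((w AND v)) = 0; consequent (w) = 0.
0 → 0 = 1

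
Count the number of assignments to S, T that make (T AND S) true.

Satisfying assignments: (1,1)
Count: 1 out of 4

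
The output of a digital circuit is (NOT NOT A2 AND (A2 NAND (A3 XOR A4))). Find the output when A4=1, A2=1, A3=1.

Substituting: (NOT NOT 1 AND (1 NAND (1 XOR 1)))
= 1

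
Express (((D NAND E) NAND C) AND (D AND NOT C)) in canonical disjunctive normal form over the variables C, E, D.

(NOT C AND NOT E AND D) OR (NOT C AND E AND D)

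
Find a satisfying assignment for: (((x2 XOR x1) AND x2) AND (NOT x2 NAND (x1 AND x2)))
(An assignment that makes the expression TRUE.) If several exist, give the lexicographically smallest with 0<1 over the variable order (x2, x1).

x2=1, x1=0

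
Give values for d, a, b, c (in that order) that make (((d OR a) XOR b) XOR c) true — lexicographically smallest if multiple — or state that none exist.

d=0, a=0, b=0, c=1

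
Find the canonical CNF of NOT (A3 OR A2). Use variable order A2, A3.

(A2 OR NOT A3) AND (NOT A2 OR A3) AND (NOT A2 OR NOT A3)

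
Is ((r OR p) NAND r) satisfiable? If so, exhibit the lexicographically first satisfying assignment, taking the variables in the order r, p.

r=0, p=0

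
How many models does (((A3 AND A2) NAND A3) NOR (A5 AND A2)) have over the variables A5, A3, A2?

Satisfying assignments: (0,1,1)
Count: 1 out of 8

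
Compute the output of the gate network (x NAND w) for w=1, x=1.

Substituting: (1 NAND 1)
= 0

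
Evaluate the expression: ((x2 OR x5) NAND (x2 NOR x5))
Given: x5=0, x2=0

Substituting: ((0 OR 0) NAND (0 NOR 0))
= 1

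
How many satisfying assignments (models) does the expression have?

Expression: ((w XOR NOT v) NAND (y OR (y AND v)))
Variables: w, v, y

Satisfying assignments: (0,0,0), (0,1,0), (0,1,1), (1,0,0), (1,0,1), (1,1,0)
Count: 6 out of 8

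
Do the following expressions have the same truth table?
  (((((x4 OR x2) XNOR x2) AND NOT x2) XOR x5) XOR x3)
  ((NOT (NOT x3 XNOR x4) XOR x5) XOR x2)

No. Counterexample: with x5=0, x4=1, x2=1, x3=0, Expression 1 = 0 but Expression 2 = 1.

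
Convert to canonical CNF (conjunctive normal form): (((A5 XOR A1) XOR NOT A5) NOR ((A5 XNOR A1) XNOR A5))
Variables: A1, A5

(A1 OR A5) AND (A1 OR NOT A5) AND (NOT A1 OR A5) AND (NOT A1 OR NOT A5)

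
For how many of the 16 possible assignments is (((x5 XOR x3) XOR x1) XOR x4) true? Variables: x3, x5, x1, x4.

Satisfying assignments: (0,0,0,1), (0,0,1,0), (0,1,0,0), (0,1,1,1), (1,0,0,0), (1,0,1,1), (1,1,0,1), (1,1,1,0)
Count: 8 out of 16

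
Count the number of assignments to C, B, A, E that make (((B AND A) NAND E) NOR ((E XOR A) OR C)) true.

Satisfying assignments: (0,1,1,1)
Count: 1 out of 16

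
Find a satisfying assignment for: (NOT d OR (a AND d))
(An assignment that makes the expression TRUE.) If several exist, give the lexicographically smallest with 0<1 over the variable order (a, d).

a=0, d=0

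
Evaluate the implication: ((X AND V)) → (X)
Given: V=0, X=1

Antecedent ((X AND V)) = 0; consequent (X) = 1.
0 → 1 = 1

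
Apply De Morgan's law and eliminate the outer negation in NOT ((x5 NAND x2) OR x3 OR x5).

NOT (x5 NAND x2) AND NOT x3 AND NOT x5
De Morgan's: NOT(OR of terms) = AND of negations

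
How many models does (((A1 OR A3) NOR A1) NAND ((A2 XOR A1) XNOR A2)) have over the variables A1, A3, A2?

Satisfying assignments: (0,1,0), (0,1,1), (1,0,0), (1,0,1), (1,1,0), (1,1,1)
Count: 6 out of 8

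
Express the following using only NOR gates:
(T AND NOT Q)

((T NOR T) NOR ((Q NOR Q) NOR (Q NOR Q)))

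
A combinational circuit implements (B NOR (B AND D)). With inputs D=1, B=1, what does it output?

Substituting: (1 NOR (1 AND 1))
= 0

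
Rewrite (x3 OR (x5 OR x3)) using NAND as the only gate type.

((x3 NAND x3) NAND (((x5 NAND x5) NAND (x3 NAND x3)) NAND ((x5 NAND x5) NAND (x3 NAND x3))))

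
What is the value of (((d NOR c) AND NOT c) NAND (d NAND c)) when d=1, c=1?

Substituting: (((1 NOR 1) AND NOT 1) NAND (1 NAND 1))
= 1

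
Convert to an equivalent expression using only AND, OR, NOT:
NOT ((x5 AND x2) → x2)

(x5 AND x2) AND NOT x2
(Negated implication: NOT(A → B) = A AND NOT B)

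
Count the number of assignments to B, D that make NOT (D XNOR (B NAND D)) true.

Satisfying assignments: (0,0), (1,0), (1,1)
Count: 3 out of 4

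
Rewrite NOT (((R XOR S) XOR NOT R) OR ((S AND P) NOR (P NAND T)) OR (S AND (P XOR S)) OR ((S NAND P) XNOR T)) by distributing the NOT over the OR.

NOT ((R XOR S) XOR NOT R) AND NOT ((S AND P) NOR (P NAND T)) AND NOT (S AND (P XOR S)) AND NOT ((S NAND P) XNOR T)
De Morgan's: NOT(OR of terms) = AND of negations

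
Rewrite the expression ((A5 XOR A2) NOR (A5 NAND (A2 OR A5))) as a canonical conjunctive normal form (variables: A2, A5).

(A2 OR A5) AND (A2 OR NOT A5) AND (NOT A2 OR A5)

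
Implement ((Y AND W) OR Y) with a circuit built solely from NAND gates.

((((Y NAND W) NAND (Y NAND W)) NAND ((Y NAND W) NAND (Y NAND W))) NAND (Y NAND Y))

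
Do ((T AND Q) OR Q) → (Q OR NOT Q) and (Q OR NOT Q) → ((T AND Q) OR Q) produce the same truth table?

No, Converse is not equivalent to original (counterexample: Q=0, T=0)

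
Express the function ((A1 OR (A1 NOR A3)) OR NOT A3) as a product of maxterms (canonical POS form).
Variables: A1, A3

ΠM(1) = (A1 OR NOT A3)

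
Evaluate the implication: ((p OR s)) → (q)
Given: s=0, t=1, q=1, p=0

Antecedent ((p OR s)) = 0; consequent (q) = 1.
0 → 1 = 1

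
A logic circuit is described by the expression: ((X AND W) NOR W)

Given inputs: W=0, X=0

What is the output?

Substituting: ((0 AND 0) NOR 0)
= 1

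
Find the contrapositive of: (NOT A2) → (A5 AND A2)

Contrapositive: NOT (A5 AND A2) → A2
Note: A statement and its contrapositive are logically equivalent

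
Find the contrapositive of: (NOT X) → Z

Contrapositive: NOT Z → X
Note: A statement and its contrapositive are logically equivalent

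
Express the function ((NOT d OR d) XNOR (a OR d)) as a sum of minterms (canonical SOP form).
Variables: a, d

Σm(1, 2, 3) = (NOT a AND d) OR (a AND NOT d) OR (a AND d)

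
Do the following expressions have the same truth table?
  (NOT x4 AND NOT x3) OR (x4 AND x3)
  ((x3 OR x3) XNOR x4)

Yes, they are equivalent — the two output columns agree on all 4 assignments:
x4 | x3 | Expression 1 | Expression 2
-------------------------------------
0 | 0 | 1 | 1
0 | 1 | 0 | 0
1 | 0 | 0 | 0
1 | 1 | 1 | 1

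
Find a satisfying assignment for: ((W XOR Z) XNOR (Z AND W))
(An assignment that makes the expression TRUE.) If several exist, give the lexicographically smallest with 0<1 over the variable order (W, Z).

W=0, Z=0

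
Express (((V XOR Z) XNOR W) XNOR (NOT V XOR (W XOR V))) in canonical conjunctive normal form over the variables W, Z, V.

(W OR Z OR NOT V) AND (W OR NOT Z OR V) AND (NOT W OR Z OR NOT V) AND (NOT W OR NOT Z OR V)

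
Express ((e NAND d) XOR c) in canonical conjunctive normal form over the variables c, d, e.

(c OR NOT d OR NOT e) AND (NOT c OR d OR e) AND (NOT c OR d OR NOT e) AND (NOT c OR NOT d OR e)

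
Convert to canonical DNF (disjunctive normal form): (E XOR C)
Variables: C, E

(NOT C AND E) OR (C AND NOT E)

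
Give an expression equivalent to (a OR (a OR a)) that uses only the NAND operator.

((a NAND a) NAND (((a NAND a) NAND (a NAND a)) NAND ((a NAND a) NAND (a NAND a))))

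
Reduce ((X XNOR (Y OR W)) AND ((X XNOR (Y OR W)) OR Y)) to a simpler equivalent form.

By absorption (E AND (E OR v) = E):
= (X XNOR (Y OR W))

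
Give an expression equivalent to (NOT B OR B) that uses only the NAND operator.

(((B NAND B) NAND (B NAND B)) NAND (B NAND B))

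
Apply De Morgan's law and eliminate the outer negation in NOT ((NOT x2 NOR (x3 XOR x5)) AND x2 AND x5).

NOT (NOT x2 NOR (x3 XOR x5)) OR NOT x2 OR NOT x5
De Morgan's: NOT(AND of terms) = OR of negations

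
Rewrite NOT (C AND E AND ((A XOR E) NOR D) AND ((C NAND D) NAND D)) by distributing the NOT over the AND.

NOT C OR NOT E OR NOT ((A XOR E) NOR D) OR NOT ((C NAND D) NAND D)
De Morgan's: NOT(AND of terms) = OR of negations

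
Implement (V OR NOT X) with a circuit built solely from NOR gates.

((V NOR (X NOR X)) NOR (V NOR (X NOR X)))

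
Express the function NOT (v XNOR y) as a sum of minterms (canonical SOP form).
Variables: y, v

Σm(1, 2) = (NOT y AND v) OR (y AND NOT v)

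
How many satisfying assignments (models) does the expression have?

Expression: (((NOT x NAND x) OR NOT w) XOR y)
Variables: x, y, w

Satisfying assignments: (0,0,0), (0,0,1), (1,0,0), (1,0,1)
Count: 4 out of 8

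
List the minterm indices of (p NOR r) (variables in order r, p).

Σm(0) = (NOT r AND NOT p)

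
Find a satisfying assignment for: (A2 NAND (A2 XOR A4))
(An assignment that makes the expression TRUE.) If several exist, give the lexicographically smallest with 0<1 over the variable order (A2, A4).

A2=0, A4=0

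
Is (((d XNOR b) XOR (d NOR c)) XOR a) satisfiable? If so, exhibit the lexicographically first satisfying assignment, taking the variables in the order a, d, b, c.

a=0, d=0, b=0, c=1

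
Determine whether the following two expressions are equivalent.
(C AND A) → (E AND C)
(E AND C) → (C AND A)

No, Converse is not equivalent to original (counterexample: A=0, C=1, E=1)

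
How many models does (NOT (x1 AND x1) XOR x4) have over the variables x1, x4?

Satisfying assignments: (0,0), (1,1)
Count: 2 out of 4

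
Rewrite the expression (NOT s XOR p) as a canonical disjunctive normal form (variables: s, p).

(NOT s AND NOT p) OR (s AND p)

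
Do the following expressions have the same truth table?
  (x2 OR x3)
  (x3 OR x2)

Yes, they are equivalent — the two output columns agree on all 4 assignments:
x2 | x3 | Expression 1 | Expression 2
-------------------------------------
0 | 0 | 0 | 0
0 | 1 | 1 | 1
1 | 0 | 1 | 1
1 | 1 | 1 | 1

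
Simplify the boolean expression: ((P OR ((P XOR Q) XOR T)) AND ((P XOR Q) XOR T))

By absorption (E AND (E OR v) = E):
= ((P XOR Q) XOR T)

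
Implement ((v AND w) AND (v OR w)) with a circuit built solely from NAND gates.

((((v NAND w) NAND (v NAND w)) NAND ((v NAND v) NAND (w NAND w))) NAND (((v NAND w) NAND (v NAND w)) NAND ((v NAND v) NAND (w NAND w))))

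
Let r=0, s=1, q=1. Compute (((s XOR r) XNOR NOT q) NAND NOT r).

Substituting: (((1 XOR 0) XNOR NOT 1) NAND NOT 0)
= 1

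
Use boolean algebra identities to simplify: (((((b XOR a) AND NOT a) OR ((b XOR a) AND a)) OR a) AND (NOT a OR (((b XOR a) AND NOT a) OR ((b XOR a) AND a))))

By distribution ((E OR v) AND (E OR NOT v) = E) then distribution ((E AND v) OR (E AND NOT v) = E):
= (b XOR a)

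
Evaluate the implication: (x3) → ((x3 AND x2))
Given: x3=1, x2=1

Antecedent (x3) = 1; consequent ((x3 AND x2)) = 1.
1 → 1 = 1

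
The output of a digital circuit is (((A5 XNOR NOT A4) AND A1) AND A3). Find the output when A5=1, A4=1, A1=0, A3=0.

Substituting: (((1 XNOR NOT 1) AND 0) AND 0)
= 0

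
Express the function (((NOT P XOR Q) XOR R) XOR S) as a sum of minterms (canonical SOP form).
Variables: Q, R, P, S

Σm(0, 3, 5, 6, 9, 10, 12, 15) = (NOT Q AND NOT R AND NOT P AND NOT S) OR (NOT Q AND NOT R AND P AND S) OR (NOT Q AND R AND NOT P AND S) OR (NOT Q AND R AND P AND NOT S) OR (Q AND NOT R AND NOT P AND S) OR (Q AND NOT R AND P AND NOT S) OR (Q AND R AND NOT P AND NOT S) OR (Q AND R AND P AND S)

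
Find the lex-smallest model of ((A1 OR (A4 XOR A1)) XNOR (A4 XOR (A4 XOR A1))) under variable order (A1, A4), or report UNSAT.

A1=0, A4=0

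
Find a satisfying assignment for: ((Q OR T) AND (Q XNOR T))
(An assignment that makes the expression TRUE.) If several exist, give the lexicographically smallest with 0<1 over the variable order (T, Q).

T=1, Q=1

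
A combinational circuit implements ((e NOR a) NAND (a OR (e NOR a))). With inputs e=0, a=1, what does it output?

Substituting: ((0 NOR 1) NAND (1 OR (0 NOR 1)))
= 1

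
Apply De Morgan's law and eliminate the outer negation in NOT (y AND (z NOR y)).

NOT y OR NOT (z NOR y)
De Morgan's: NOT(AND of terms) = OR of negations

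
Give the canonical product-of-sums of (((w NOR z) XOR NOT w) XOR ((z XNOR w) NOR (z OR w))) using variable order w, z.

ΠM(0, 2, 3) = (w OR z) AND (NOT w OR z) AND (NOT w OR NOT z)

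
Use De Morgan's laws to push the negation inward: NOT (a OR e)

NOT a AND NOT e
De Morgan's: NOT(OR of terms) = AND of negations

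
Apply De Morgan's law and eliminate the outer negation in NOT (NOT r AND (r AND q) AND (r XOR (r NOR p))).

r OR NOT (r AND q) OR NOT (r XOR (r NOR p))
De Morgan's: NOT(AND of terms) = OR of negations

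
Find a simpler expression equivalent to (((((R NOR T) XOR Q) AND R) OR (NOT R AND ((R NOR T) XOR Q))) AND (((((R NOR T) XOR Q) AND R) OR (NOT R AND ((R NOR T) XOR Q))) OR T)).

By absorption (E AND (E OR v) = E) then distribution ((E AND v) OR (E AND NOT v) = E):
= ((R NOR T) XOR Q)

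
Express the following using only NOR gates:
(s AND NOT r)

((s NOR s) NOR ((r NOR r) NOR (r NOR r)))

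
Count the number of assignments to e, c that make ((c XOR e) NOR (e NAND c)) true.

Satisfying assignments: (1,1)
Count: 1 out of 4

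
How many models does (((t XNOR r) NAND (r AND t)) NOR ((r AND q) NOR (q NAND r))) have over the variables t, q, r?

Satisfying assignments: (1,0,1), (1,1,1)
Count: 2 out of 8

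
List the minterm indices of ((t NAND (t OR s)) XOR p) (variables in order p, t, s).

Σm(0, 1, 6, 7) = (NOT p AND NOT t AND NOT s) OR (NOT p AND NOT t AND s) OR (p AND t AND NOT s) OR (p AND t AND s)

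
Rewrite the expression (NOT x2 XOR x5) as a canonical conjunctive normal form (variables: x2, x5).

(x2 OR NOT x5) AND (NOT x2 OR x5)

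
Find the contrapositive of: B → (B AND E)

Contrapositive: NOT (B AND E) → NOT B
Note: A statement and its contrapositive are logically equivalent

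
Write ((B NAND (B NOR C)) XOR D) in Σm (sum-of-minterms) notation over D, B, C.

Σm(0, 1, 2, 3) = (NOT D AND NOT B AND NOT C) OR (NOT D AND NOT B AND C) OR (NOT D AND B AND NOT C) OR (NOT D AND B AND C)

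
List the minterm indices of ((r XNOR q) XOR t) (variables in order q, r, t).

Σm(0, 3, 5, 6) = (NOT q AND NOT r AND NOT t) OR (NOT q AND r AND t) OR (q AND NOT r AND t) OR (q AND r AND NOT t)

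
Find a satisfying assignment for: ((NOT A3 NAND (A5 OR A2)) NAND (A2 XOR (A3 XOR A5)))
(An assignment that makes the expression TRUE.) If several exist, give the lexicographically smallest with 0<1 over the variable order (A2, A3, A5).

A2=0, A3=0, A5=0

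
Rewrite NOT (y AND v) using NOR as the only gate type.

(((y NOR y) NOR (v NOR v)) NOR ((y NOR y) NOR (v NOR v)))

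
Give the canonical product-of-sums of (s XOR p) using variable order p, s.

ΠM(0, 3) = (p OR s) AND (NOT p OR NOT s)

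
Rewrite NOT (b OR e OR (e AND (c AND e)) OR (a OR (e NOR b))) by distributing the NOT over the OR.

NOT b AND NOT e AND NOT (e AND (c AND e)) AND NOT (a OR (e NOR b))
De Morgan's: NOT(OR of terms) = AND of negations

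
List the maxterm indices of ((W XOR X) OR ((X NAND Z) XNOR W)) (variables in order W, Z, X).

ΠM(0, 2, 7) = (W OR Z OR X) AND (W OR NOT Z OR X) AND (NOT W OR NOT Z OR NOT X)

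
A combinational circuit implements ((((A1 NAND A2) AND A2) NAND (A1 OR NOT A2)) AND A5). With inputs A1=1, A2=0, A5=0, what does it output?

Substituting: ((((1 NAND 0) AND 0) NAND (1 OR NOT 0)) AND 0)
= 0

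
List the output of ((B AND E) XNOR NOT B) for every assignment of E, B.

E | B | Output
--------------
0 | 0 | 0
0 | 1 | 1
1 | 0 | 0
1 | 1 | 0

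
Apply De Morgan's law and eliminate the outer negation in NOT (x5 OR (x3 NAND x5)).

NOT x5 AND NOT (x3 NAND x5)
De Morgan's: NOT(OR of terms) = AND of negations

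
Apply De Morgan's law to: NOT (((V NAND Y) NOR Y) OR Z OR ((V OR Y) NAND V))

NOT ((V NAND Y) NOR Y) AND NOT Z AND NOT ((V OR Y) NAND V)
De Morgan's: NOT(OR of terms) = AND of negations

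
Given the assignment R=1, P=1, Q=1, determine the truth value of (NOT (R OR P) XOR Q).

Substituting: (NOT (1 OR 1) XOR 1)
= 1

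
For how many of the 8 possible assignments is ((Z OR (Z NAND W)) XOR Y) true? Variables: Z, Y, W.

Satisfying assignments: (0,0,0), (0,0,1), (1,0,0), (1,0,1)
Count: 4 out of 8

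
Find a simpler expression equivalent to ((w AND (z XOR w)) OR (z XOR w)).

By absorption (E OR (E AND v) = E):
= (z XOR w)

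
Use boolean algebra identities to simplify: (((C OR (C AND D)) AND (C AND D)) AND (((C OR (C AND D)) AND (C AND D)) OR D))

By absorption (E AND (E OR v) = E) then absorption (E AND (E OR v) = E):
= (C AND D)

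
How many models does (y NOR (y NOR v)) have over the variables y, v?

Satisfying assignments: (0,1)
Count: 1 out of 4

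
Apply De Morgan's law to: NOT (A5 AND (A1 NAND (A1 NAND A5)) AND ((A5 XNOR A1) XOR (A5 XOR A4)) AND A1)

NOT A5 OR NOT (A1 NAND (A1 NAND A5)) OR NOT ((A5 XNOR A1) XOR (A5 XOR A4)) OR NOT A1
De Morgan's: NOT(AND of terms) = OR of negations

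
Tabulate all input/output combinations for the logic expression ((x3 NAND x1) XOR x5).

x3 | x5 | x1 | Output
---------------------
0 | 0 | 0 | 1
0 | 0 | 1 | 1
0 | 1 | 0 | 0
0 | 1 | 1 | 0
1 | 0 | 0 | 1
1 | 0 | 1 | 0
1 | 1 | 0 | 0
1 | 1 | 1 | 1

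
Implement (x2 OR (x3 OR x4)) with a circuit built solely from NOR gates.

((x2 NOR ((x3 NOR x4) NOR (x3 NOR x4))) NOR (x2 NOR ((x3 NOR x4) NOR (x3 NOR x4))))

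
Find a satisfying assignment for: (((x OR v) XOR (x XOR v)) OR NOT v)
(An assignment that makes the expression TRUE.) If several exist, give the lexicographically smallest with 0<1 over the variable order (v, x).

v=0, x=0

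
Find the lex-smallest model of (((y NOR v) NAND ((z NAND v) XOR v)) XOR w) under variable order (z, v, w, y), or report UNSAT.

z=0, v=0, w=0, y=1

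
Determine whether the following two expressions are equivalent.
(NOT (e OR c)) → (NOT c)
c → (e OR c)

Yes, Contrapositive is always equivalent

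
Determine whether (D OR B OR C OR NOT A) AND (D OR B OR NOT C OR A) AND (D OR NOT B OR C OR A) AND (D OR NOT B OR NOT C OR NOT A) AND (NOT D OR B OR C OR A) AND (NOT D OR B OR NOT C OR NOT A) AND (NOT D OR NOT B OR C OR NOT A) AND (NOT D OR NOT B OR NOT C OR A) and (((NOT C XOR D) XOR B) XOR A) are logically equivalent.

Yes, they are equivalent — the two output columns agree on all 16 assignments:
D | B | C | A | Expression 1 | Expression 2
-------------------------------------------
0 | 0 | 0 | 0 | 1 | 1
0 | 0 | 0 | 1 | 0 | 0
0 | 0 | 1 | 0 | 0 | 0
0 | 0 | 1 | 1 | 1 | 1
0 | 1 | 0 | 0 | 0 | 0
0 | 1 | 0 | 1 | 1 | 1
0 | 1 | 1 | 0 | 1 | 1
0 | 1 | 1 | 1 | 0 | 0
1 | 0 | 0 | 0 | 0 | 0
1 | 0 | 0 | 1 | 1 | 1
1 | 0 | 1 | 0 | 1 | 1
1 | 0 | 1 | 1 | 0 | 0
1 | 1 | 0 | 0 | 1 | 1
1 | 1 | 0 | 1 | 0 | 0
1 | 1 | 1 | 0 | 0 | 0
1 | 1 | 1 | 1 | 1 | 1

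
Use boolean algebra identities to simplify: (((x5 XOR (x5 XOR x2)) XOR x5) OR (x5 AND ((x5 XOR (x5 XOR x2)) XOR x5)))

By absorption (E OR (E AND v) = E) then XOR self-cancellation ((E XOR v) XOR v = E):
= (x5 XOR x2)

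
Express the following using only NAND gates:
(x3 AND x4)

((x3 NAND x4) NAND (x3 NAND x4))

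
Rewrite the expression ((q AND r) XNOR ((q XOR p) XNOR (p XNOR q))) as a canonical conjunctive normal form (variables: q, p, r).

(NOT q OR p OR NOT r) AND (NOT q OR NOT p OR NOT r)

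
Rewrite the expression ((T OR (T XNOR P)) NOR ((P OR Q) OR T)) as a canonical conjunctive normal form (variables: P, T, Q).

(P OR T OR Q) AND (P OR T OR NOT Q) AND (P OR NOT T OR Q) AND (P OR NOT T OR NOT Q) AND (NOT P OR T OR Q) AND (NOT P OR T OR NOT Q) AND (NOT P OR NOT T OR Q) AND (NOT P OR NOT T OR NOT Q)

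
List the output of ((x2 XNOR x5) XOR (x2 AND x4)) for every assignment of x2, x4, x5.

x2 | x4 | x5 | Output
---------------------
0 | 0 | 0 | 1
0 | 0 | 1 | 0
0 | 1 | 0 | 1
0 | 1 | 1 | 0
1 | 0 | 0 | 0
1 | 0 | 1 | 1
1 | 1 | 0 | 1
1 | 1 | 1 | 0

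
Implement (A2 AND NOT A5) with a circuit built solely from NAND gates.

((A2 NAND (A5 NAND A5)) NAND (A2 NAND (A5 NAND A5)))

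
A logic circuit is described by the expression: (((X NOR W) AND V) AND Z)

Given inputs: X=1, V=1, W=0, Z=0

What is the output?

Substituting: (((1 NOR 0) AND 1) AND 0)
= 0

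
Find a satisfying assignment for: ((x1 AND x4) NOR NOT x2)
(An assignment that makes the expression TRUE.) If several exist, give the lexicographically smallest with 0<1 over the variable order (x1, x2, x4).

x1=0, x2=1, x4=0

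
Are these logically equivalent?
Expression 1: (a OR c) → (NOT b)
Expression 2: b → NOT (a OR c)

Yes, Contrapositive is always equivalent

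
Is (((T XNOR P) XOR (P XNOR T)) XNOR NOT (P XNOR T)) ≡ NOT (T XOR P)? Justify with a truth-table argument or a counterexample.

Yes, they are equivalent — the two output columns agree on all 4 assignments:
P | T | Expression 1 | Expression 2
-----------------------------------
0 | 0 | 1 | 1
0 | 1 | 0 | 0
1 | 0 | 0 | 0
1 | 1 | 1 | 1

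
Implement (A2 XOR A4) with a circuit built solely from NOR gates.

((((A2 NOR A4) NOR (A2 NOR A4)) NOR ((A2 NOR A4) NOR (A2 NOR A4))) NOR ((((A2 NOR A2) NOR (A4 NOR A4)) NOR ((A2 NOR A2) NOR (A4 NOR A4))) NOR (((A2 NOR A2) NOR (A4 NOR A4)) NOR ((A2 NOR A2) NOR (A4 NOR A4)))))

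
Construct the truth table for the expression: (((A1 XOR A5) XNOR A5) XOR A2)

A5 | A1 | A2 | Output
---------------------
0 | 0 | 0 | 1
0 | 0 | 1 | 0
0 | 1 | 0 | 0
0 | 1 | 1 | 1
1 | 0 | 0 | 1
1 | 0 | 1 | 0
1 | 1 | 0 | 0
1 | 1 | 1 | 1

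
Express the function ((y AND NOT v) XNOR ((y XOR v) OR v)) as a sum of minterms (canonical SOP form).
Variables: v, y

Σm(0, 1) = (NOT v AND NOT y) OR (NOT v AND y)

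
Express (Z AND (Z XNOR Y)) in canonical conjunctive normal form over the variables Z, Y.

(Z OR Y) AND (Z OR NOT Y) AND (NOT Z OR Y)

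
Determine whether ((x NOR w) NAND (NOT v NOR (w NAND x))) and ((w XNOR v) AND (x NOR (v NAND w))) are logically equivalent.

No. Counterexample: with x=0, v=0, w=0, Expression 1 = 1 but Expression 2 = 0.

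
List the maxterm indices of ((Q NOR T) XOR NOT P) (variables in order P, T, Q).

ΠM(0, 5, 6, 7) = (P OR T OR Q) AND (NOT P OR T OR NOT Q) AND (NOT P OR NOT T OR Q) AND (NOT P OR NOT T OR NOT Q)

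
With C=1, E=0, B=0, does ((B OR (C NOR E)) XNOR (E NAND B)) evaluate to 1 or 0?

Substituting: ((0 OR (1 NOR 0)) XNOR (0 NAND 0))
= 0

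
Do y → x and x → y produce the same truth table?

No, Converse is not equivalent to original (counterexample: x=0, y=1)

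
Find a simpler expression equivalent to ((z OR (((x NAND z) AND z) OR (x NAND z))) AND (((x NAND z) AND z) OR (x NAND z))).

By absorption (E AND (E OR v) = E) then absorption (E OR (E AND v) = E):
= (x NAND z)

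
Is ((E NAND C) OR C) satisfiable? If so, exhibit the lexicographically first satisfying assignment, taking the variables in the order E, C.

E=0, C=0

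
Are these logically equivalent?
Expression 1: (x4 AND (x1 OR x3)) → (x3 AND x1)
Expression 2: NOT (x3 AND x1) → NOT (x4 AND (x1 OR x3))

Yes, Contrapositive is always equivalent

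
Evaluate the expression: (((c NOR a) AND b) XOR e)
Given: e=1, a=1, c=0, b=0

Substituting: (((0 NOR 1) AND 0) XOR 1)
= 1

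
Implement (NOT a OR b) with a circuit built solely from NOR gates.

(((a NOR a) NOR b) NOR ((a NOR a) NOR b))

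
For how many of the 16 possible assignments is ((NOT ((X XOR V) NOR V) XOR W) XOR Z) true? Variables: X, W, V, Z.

Satisfying assignments: (0,0,0,1), (0,0,1,0), (0,1,0,0), (0,1,1,1), (1,0,0,0), (1,0,1,0), (1,1,0,1), (1,1,1,1)
Count: 8 out of 16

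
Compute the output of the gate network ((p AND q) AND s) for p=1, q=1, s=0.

Substituting: ((1 AND 1) AND 0)
= 0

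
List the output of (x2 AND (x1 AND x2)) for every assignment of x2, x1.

x2 | x1 | Output
----------------
0 | 0 | 0
0 | 1 | 0
1 | 0 | 0
1 | 1 | 1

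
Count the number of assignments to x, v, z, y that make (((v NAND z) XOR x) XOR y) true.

Satisfying assignments: (0,0,0,0), (0,0,1,0), (0,1,0,0), (0,1,1,1), (1,0,0,1), (1,0,1,1), (1,1,0,1), (1,1,1,0)
Count: 8 out of 16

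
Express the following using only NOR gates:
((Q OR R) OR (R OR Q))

((((Q NOR R) NOR (Q NOR R)) NOR ((R NOR Q) NOR (R NOR Q))) NOR (((Q NOR R) NOR (Q NOR R)) NOR ((R NOR Q) NOR (R NOR Q))))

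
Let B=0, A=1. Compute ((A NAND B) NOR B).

Substituting: ((1 NAND 0) NOR 0)
= 0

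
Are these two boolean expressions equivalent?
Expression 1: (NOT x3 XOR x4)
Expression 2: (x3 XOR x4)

No. Counterexample: with x3=0, x4=0, Expression 1 = 1 but Expression 2 = 0.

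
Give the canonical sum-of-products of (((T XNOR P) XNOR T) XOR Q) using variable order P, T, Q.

Σm(1, 3, 4, 6) = (NOT P AND NOT T AND Q) OR (NOT P AND T AND Q) OR (P AND NOT T AND NOT Q) OR (P AND T AND NOT Q)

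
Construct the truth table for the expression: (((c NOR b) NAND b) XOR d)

d | c | b | Output
------------------
0 | 0 | 0 | 1
0 | 0 | 1 | 1
0 | 1 | 0 | 1
0 | 1 | 1 | 1
1 | 0 | 0 | 0
1 | 0 | 1 | 0
1 | 1 | 0 | 0
1 | 1 | 1 | 0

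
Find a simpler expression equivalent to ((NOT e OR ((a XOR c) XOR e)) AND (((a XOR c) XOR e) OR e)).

By distribution ((E OR v) AND (E OR NOT v) = E):
= ((a XOR c) XOR e)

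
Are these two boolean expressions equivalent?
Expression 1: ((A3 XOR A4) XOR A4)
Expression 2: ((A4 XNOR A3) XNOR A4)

Yes, they are equivalent — the two output columns agree on all 4 assignments:
A3 | A4 | Expression 1 | Expression 2
-------------------------------------
0 | 0 | 0 | 0
0 | 1 | 0 | 0
1 | 0 | 1 | 1
1 | 1 | 1 | 1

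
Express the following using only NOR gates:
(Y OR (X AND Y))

((Y NOR ((X NOR X) NOR (Y NOR Y))) NOR (Y NOR ((X NOR X) NOR (Y NOR Y))))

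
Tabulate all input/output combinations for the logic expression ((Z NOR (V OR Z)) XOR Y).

V | Y | Z | Output
------------------
0 | 0 | 0 | 1
0 | 0 | 1 | 0
0 | 1 | 0 | 0
0 | 1 | 1 | 1
1 | 0 | 0 | 0
1 | 0 | 1 | 0
1 | 1 | 0 | 1
1 | 1 | 1 | 1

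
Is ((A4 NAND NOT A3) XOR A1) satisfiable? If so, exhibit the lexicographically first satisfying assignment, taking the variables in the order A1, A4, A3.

A1=0, A4=0, A3=0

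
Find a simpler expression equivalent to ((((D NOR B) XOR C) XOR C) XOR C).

By XOR self-cancellation ((E XOR v) XOR v = E):
= ((D NOR B) XOR C)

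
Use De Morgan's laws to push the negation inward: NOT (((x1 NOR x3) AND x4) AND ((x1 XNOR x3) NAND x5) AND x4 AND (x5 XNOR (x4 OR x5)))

NOT ((x1 NOR x3) AND x4) OR NOT ((x1 XNOR x3) NAND x5) OR NOT x4 OR NOT (x5 XNOR (x4 OR x5))
De Morgan's: NOT(AND of terms) = OR of negations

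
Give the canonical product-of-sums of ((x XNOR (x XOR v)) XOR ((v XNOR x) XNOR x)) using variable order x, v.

ΠM() = TRUE (no maxterms)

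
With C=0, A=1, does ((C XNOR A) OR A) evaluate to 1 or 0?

Substituting: ((0 XNOR 1) OR 1)
= 1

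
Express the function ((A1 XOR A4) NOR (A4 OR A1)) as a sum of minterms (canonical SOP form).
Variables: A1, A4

Σm(0) = (NOT A1 AND NOT A4)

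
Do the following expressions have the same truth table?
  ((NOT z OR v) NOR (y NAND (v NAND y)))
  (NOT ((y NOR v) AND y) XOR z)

No. Counterexample: with v=0, z=0, y=0, Expression 1 = 0 but Expression 2 = 1.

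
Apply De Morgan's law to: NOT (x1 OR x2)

NOT x1 AND NOT x2
De Morgan's: NOT(OR of terms) = AND of negations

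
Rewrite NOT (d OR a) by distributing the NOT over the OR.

NOT d AND NOT a
De Morgan's: NOT(OR of terms) = AND of negations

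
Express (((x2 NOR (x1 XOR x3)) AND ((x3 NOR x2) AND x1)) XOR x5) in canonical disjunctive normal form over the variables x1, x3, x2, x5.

(NOT x1 AND NOT x3 AND NOT x2 AND x5) OR (NOT x1 AND NOT x3 AND x2 AND x5) OR (NOT x1 AND x3 AND NOT x2 AND x5) OR (NOT x1 AND x3 AND x2 AND x5) OR (x1 AND NOT x3 AND NOT x2 AND x5) OR (x1 AND NOT x3 AND x2 AND x5) OR (x1 AND x3 AND NOT x2 AND x5) OR (x1 AND x3 AND x2 AND x5)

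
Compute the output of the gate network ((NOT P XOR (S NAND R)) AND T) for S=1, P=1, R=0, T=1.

Substituting: ((NOT 1 XOR (1 NAND 0)) AND 1)
= 1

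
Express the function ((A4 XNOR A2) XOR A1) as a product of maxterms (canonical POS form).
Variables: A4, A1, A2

ΠM(1, 2, 4, 7) = (A4 OR A1 OR NOT A2) AND (A4 OR NOT A1 OR A2) AND (NOT A4 OR A1 OR A2) AND (NOT A4 OR NOT A1 OR NOT A2)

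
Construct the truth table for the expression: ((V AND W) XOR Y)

Y | W | V | Output
------------------
0 | 0 | 0 | 0
0 | 0 | 1 | 0
0 | 1 | 0 | 0
0 | 1 | 1 | 1
1 | 0 | 0 | 1
1 | 0 | 1 | 1
1 | 1 | 0 | 1
1 | 1 | 1 | 0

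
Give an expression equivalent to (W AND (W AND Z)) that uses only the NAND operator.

((W NAND ((W NAND Z) NAND (W NAND Z))) NAND (W NAND ((W NAND Z) NAND (W NAND Z))))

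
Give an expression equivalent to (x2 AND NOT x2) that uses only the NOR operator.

((x2 NOR x2) NOR ((x2 NOR x2) NOR (x2 NOR x2)))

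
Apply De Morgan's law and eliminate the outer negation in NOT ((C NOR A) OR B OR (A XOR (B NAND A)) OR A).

NOT (C NOR A) AND NOT B AND NOT (A XOR (B NAND A)) AND NOT A
De Morgan's: NOT(OR of terms) = AND of negations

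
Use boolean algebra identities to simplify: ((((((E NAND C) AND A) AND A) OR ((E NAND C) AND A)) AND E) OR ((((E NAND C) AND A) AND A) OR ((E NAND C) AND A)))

By absorption (E OR (E AND v) = E) then absorption (E OR (E AND v) = E):
= ((E NAND C) AND A)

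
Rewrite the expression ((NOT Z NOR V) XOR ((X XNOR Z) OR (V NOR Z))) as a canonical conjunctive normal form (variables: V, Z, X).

(V OR NOT Z OR NOT X) AND (NOT V OR Z OR NOT X) AND (NOT V OR NOT Z OR X)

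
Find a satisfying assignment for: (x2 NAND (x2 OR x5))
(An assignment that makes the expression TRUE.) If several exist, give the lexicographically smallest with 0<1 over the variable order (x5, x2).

x5=0, x2=0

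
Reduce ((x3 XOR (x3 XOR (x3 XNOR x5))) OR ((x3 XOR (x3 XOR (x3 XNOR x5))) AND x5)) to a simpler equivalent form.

By absorption (E OR (E AND v) = E) then XOR self-cancellation ((E XOR v) XOR v = E):
= (x3 XNOR x5)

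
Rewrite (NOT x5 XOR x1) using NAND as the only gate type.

(((x5 NAND x5) NAND ((x5 NAND x5) NAND x1)) NAND (x1 NAND ((x5 NAND x5) NAND x1)))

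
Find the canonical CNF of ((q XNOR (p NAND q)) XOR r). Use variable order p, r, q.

(p OR r OR q) AND (p OR NOT r OR NOT q) AND (NOT p OR r OR q) AND (NOT p OR r OR NOT q)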